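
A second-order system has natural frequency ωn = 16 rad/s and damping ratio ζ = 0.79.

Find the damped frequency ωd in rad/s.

ωd = ωn√(1 - ζ²) = 16√(1 - 0.79²) = 9.81 rad/s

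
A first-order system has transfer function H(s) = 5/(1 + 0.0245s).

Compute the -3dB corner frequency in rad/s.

Corner frequency = 1/τ = 1/0.0245 = 40.816 rad/s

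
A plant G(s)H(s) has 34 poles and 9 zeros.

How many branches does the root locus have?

Root locus has n branches where n = number of poles = 34.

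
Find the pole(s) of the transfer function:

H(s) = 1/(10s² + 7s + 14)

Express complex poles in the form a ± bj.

Discriminant = 7² - 4×10×14 = 49 - 560 = -511 < 0, so the poles are a complex conjugate pair s = (-7 ± j√511)/(2×10). Real part = -7/(2×10) = -7/20 = -0.35; imaginary part = ±√511/(2×10) ≈ 1.1303. Poles: s = -0.35 ± 1.1303j.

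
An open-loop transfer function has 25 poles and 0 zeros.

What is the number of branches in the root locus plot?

Root locus has n branches where n = number of poles = 25.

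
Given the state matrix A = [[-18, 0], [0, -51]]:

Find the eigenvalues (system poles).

For diagonal matrix, eigenvalues are diagonal entries: λ₁ = -18, λ₂ = -51.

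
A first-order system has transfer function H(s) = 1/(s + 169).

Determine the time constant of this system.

For H(s) = 1/(s + 1/τ), the pole is at -1/τ = -169, so τ = 1/169 = 0.0059 s.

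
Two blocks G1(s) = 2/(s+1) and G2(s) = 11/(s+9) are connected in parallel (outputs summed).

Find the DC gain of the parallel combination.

Parallel: G_eq = G1 + G2. DC gain = G1(0) + G2(0) = 2/1 + 11/9 = 2 + 1.2222 = 3.2222.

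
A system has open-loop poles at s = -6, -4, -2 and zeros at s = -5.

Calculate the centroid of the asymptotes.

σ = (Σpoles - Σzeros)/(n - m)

σ = (Σpoles - Σzeros)/(n - m) = (-12 - (-5))/(3 - 1) = -7/2 = -3.5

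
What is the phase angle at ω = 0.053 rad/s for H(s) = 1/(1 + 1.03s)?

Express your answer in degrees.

Phase = -arctan(ωτ) = -arctan(0.053 × 1.03) = -3.1°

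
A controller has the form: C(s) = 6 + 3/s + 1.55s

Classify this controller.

This is a Proportional-Integral-Derivative (PID) controller.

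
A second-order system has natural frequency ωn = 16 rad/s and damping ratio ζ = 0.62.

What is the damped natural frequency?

ωd = ωn√(1 - ζ²) = 16√(1 - 0.62²) = 12.55 rad/s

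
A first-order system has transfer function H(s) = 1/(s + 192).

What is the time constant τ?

For H(s) = 1/(s + 1/τ), the pole is at -1/τ = -192, so τ = 1/192 = 0.0052 s.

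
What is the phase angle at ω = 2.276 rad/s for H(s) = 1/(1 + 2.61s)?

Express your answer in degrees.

Phase = -arctan(ωτ) = -arctan(2.276 × 2.61) = -80.4°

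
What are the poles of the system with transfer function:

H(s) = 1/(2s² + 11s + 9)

Discriminant = 11² - 4×2×9 = 121 - 72 = 49 > 0, so two distinct real poles. Using quadratic formula: s = (-11 ± √49)/(2×2) = (-11 ± √49)/4, with √49 = 7. s₁ = -4/4 = -1, s₂ = -18/4 = -4.5. Poles: s₁ = -1, s₂ = -4.5.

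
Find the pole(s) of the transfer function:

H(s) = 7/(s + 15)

Pole is where denominator = 0: s + 15 = 0, so s = -15.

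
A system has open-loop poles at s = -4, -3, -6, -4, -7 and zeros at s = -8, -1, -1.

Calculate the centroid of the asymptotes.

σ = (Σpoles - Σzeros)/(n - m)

σ = (Σpoles - Σzeros)/(n - m) = (-24 - (-10))/(5 - 3) = -14/2 = -7.0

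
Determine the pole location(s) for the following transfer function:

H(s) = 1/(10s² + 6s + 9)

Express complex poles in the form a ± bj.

Discriminant = 6² - 4×10×9 = 36 - 360 = -324 < 0, so the poles are a complex conjugate pair s = (-6 ± j√324)/(2×10). Real part = -6/(2×10) = -6/20 = -0.3; imaginary part = ±√324/(2×10) = 18/20 = 0.9. Poles: s = -0.3 ± 0.9j.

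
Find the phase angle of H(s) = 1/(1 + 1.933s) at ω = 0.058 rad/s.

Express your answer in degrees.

Phase = -arctan(ωτ) = -arctan(0.058 × 1.933) = -6.4°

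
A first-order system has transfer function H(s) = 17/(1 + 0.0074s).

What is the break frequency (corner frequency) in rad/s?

Corner frequency = 1/τ = 1/0.0074 = 135.135 rad/s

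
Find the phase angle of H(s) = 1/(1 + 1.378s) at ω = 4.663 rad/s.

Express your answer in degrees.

Phase = -arctan(ωτ) = -arctan(4.663 × 1.378) = -81.2°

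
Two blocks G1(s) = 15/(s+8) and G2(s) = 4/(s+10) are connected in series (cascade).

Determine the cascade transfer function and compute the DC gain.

Series: multiply transfer functions. G_eq = 15/(s+8) × 4/(s+10) = 60/((s+8)(s+10)). DC gain = 60/(8×10) = 0.75.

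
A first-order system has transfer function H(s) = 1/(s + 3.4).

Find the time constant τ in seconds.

For H(s) = 1/(s + 1/τ), the pole is at -1/τ = -3.4, so τ = 1/3.4 = 0.2941 s.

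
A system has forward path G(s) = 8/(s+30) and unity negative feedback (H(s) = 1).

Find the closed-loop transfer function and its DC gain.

T(s) = G/(1+GH) = [8/(s+30)] / [1 + 8/(s+30)] = 8/(s+30+8) = 8/(s+38). DC gain = 8/38 = 0.2105.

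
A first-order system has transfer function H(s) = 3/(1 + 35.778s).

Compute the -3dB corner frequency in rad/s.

Corner frequency = 1/τ = 1/35.778 = 0.028 rad/s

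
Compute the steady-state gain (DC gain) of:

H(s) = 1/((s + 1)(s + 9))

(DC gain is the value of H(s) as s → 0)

DC gain = H(0) = 1/(1 × 9) = 1/9 = 0.1111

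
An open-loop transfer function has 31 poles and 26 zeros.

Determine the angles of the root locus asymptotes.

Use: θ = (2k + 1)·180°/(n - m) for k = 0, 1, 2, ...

n - m = 31 - 26 = 5. Angles: θk = (2k + 1)·180°/5 = 36°, 108°, 180°, 252°, 324°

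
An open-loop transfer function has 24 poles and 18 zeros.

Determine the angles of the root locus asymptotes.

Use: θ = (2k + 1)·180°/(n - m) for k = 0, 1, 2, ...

n - m = 24 - 18 = 6. Angles: θk = (2k + 1)·180°/6 = 30°, 90°, 150°, 210°, 270°, 330°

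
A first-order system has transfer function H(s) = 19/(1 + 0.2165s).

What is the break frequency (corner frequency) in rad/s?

Corner frequency = 1/τ = 1/0.2165 = 4.619 rad/s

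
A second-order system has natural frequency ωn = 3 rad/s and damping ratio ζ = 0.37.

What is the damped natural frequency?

ωd = ωn√(1 - ζ²) = 3√(1 - 0.37²) = 2.79 rad/s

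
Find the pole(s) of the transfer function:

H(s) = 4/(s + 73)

Pole is where denominator = 0: s + 73 = 0, so s = -73.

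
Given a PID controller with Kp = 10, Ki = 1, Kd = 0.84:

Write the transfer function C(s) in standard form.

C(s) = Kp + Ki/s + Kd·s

Substituting values: C(s) = 10 + 1/s + 0.84s = (0.84s² + 10s + 1)/s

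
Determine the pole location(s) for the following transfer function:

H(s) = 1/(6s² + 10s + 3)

Discriminant = 10² - 4×6×3 = 100 - 72 = 28 > 0, so two distinct real poles. Using quadratic formula: s = (-10 ± √28)/(2×6) = (-10 ± √28)/12, with √28 ≈ 5.2915. s₁ ≈ -0.3924, s₂ ≈ -1.2743. Poles: s₁ = -0.3924, s₂ = -1.2743.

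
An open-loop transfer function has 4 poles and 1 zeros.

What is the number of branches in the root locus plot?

Root locus has n branches where n = number of poles = 4.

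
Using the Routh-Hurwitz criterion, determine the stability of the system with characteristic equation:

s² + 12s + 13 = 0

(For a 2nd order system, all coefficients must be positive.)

Coefficients: 1, 12, 13. All positive, so system is stable.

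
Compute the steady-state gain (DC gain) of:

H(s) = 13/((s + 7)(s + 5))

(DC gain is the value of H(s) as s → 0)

DC gain = H(0) = 13/(7 × 5) = 13/35 = 0.3714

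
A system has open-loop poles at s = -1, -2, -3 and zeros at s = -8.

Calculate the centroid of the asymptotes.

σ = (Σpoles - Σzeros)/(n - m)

σ = (Σpoles - Σzeros)/(n - m) = (-6 - (-8))/(3 - 1) = 2/2 = 1.0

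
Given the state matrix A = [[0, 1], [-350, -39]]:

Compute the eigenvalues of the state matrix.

det(A - λI) = λ² - (-39)λ + 350 = (λ - (-14))(λ - (-25)). Eigenvalues: -14, -25.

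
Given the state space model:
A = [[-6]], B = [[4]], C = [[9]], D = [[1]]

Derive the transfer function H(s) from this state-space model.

(sI - A)⁻¹ = 1/(s + 6). H(s) = 9×4/(s + 6) + 1 = (s + 42)/(s + 6).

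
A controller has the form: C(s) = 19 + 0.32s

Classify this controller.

This is a Proportional-Derivative (PD) controller.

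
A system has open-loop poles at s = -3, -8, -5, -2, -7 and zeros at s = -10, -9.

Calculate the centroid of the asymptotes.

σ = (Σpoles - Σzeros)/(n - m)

σ = (Σpoles - Σzeros)/(n - m) = (-25 - (-19))/(5 - 2) = -6/3 = -2.0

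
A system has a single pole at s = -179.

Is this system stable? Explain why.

Pole at s = -179 is in the left half-plane. Stable.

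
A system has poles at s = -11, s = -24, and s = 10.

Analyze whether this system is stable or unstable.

Pole(s) at s = 10 are not in the left half-plane. System is unstable.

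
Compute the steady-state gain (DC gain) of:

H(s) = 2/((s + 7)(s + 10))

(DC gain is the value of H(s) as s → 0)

DC gain = H(0) = 2/(7 × 10) = 2/70 = 0.0286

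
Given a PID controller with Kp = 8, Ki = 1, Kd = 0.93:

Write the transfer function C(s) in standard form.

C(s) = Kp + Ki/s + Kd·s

Substituting values: C(s) = 8 + 1/s + 0.93s = (0.93s² + 8s + 1)/s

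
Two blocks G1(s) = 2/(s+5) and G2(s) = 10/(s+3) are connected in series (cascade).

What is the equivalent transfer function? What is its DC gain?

Series: multiply transfer functions. G_eq = 2/(s+5) × 10/(s+3) = 20/((s+5)(s+3)). DC gain = 20/(5×3) = 1.3333.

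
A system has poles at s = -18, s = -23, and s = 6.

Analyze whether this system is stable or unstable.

Pole(s) at s = 6 are not in the left half-plane. System is unstable.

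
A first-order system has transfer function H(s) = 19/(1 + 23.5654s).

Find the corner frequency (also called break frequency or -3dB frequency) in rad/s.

Corner frequency = 1/τ = 1/23.5654 = 0.042 rad/s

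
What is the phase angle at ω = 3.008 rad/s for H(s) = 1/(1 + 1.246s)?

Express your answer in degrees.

Phase = -arctan(ωτ) = -arctan(3.008 × 1.246) = -75.1°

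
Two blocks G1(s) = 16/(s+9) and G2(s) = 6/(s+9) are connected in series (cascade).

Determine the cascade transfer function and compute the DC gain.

Series: multiply transfer functions. G_eq = 16/(s+9) × 6/(s+9) = 96/((s+9)(s+9)). DC gain = 96/(9×9) = 1.1852.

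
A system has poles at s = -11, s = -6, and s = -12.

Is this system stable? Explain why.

All poles are in the left half-plane. System is stable.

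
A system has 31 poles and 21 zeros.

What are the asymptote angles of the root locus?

n - m = 31 - 21 = 10. Angles: θk = (2k + 1)·180°/10 = 18°, 54°, 90°, 126°, 162°, 198°, 234°, 270°, 306°, 342°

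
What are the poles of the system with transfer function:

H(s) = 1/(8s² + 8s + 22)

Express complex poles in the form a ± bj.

Discriminant = 8² - 4×8×22 = 64 - 704 = -640 < 0, so the poles are a complex conjugate pair s = (-8 ± j√640)/(2×8). Real part = -8/(2×8) = -8/16 = -0.5; imaginary part = ±√640/(2×8) ≈ 1.5811. Poles: s = -0.5 ± 1.5811j.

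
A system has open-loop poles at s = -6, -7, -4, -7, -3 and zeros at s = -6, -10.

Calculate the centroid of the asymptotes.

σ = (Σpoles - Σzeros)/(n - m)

σ = (Σpoles - Σzeros)/(n - m) = (-27 - (-16))/(5 - 2) = -11/3 = -3.67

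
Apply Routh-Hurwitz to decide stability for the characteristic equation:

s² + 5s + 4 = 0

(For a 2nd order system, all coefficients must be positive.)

Coefficients: 1, 5, 4. All positive, so system is stable.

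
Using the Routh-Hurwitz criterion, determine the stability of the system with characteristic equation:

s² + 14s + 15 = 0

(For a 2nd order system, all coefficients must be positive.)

Coefficients: 1, 14, 15. All positive, so system is stable.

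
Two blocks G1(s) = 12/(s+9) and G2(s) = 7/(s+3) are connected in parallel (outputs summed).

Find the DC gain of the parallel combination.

Parallel: G_eq = G1 + G2. DC gain = G1(0) + G2(0) = 12/9 + 7/3 = 1.3333 + 2.3333 = 3.6667.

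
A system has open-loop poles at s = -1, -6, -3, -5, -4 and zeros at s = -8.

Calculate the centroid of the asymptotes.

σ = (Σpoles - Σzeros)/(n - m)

σ = (Σpoles - Σzeros)/(n - m) = (-19 - (-8))/(5 - 1) = -11/4 = -2.75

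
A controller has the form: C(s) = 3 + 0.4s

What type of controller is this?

This is a Proportional-Derivative (PD) controller.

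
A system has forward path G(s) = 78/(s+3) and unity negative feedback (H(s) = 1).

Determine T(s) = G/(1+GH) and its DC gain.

T(s) = G/(1+GH) = [78/(s+3)] / [1 + 78/(s+3)] = 78/(s+3+78) = 78/(s+81). DC gain = 78/81 = 0.9630.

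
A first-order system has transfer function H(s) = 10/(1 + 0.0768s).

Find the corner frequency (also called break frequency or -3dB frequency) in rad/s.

Corner frequency = 1/τ = 1/0.0768 = 13.021 rad/s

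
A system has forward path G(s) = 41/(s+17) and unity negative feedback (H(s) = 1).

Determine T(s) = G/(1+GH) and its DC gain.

T(s) = G/(1+GH) = [41/(s+17)] / [1 + 41/(s+17)] = 41/(s+17+41) = 41/(s+58). DC gain = 41/58 = 0.7069.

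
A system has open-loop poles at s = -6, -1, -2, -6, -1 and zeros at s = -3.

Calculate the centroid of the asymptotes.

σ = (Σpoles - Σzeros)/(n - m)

σ = (Σpoles - Σzeros)/(n - m) = (-16 - (-3))/(5 - 1) = -13/4 = -3.25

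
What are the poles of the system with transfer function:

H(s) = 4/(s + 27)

Pole is where denominator = 0: s + 27 = 0, so s = -27.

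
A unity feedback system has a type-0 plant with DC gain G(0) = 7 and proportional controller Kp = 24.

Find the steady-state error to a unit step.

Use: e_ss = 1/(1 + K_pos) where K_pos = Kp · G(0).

K_pos = Kp · G(0) = 24 × 7 = 168. e_ss = 1/(1 + 168) = 0.0059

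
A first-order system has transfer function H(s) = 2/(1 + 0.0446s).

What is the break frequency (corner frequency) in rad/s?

Corner frequency = 1/τ = 1/0.0446 = 22.422 rad/s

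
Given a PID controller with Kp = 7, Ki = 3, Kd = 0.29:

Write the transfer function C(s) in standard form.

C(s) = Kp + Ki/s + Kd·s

Substituting values: C(s) = 7 + 3/s + 0.29s = (0.29s² + 7s + 3)/s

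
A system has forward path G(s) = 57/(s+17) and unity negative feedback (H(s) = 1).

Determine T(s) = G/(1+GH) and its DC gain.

T(s) = G/(1+GH) = [57/(s+17)] / [1 + 57/(s+17)] = 57/(s+17+57) = 57/(s+74). DC gain = 57/74 = 0.7703.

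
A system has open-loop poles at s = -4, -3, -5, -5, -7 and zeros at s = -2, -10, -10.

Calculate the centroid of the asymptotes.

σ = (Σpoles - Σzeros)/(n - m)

σ = (Σpoles - Σzeros)/(n - m) = (-24 - (-22))/(5 - 3) = -2/2 = -1.0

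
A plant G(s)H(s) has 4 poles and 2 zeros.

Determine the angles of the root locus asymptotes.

n - m = 4 - 2 = 2. Angles: θk = (2k + 1)·180°/2 = 90°, 270°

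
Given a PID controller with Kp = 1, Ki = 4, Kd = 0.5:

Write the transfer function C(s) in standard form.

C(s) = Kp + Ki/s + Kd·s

Substituting values: C(s) = 1 + 4/s + 0.5s = (0.5s² + s + 4)/s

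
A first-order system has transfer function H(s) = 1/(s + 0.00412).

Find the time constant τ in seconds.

For H(s) = 1/(s + 1/τ), the pole is at -1/τ = -0.00412, so τ = 1/0.00412 = 242.7 s.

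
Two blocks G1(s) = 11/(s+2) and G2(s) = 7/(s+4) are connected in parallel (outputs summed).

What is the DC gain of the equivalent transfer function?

Parallel: G_eq = G1 + G2. DC gain = G1(0) + G2(0) = 11/2 + 7/4 = 5.5 + 1.75 = 7.25.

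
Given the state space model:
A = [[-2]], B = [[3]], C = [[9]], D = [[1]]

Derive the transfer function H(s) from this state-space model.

(sI - A)⁻¹ = 1/(s + 2). H(s) = 9×3/(s + 2) + 1 = (s + 29)/(s + 2).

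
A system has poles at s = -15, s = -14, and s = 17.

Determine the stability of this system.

Pole(s) at s = 17 are not in the left half-plane. System is unstable.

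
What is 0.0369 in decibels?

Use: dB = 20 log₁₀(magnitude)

dB = 20 log₁₀(0.0369) = -28.7 dB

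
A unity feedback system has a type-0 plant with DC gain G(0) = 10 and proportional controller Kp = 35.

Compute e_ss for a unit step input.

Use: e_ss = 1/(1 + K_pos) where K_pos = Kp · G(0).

K_pos = Kp · G(0) = 35 × 10 = 350. e_ss = 1/(1 + 350) = 0.0028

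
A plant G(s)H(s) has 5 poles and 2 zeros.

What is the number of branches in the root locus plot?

Root locus has n branches where n = number of poles = 5.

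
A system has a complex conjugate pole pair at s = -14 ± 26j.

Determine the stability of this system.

Real part of poles is -14 (< 0, left half-plane). Stable.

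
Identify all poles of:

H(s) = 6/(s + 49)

Pole is where denominator = 0: s + 49 = 0, so s = -49.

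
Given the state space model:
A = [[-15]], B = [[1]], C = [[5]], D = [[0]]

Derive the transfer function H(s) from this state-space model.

(sI - A)⁻¹ = 1/(s + 15). H(s) = 5 × 1/(s + 15) + 0 = 5/(s + 15).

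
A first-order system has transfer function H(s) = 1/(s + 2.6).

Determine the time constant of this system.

For H(s) = 1/(s + 1/τ), the pole is at -1/τ = -2.6, so τ = 1/2.6 = 0.3846 s.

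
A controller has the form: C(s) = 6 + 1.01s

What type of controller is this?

This is a Proportional-Derivative (PD) controller.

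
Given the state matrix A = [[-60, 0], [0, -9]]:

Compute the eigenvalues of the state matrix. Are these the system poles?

For diagonal matrix, eigenvalues are diagonal entries: λ₁ = -60, λ₂ = -9. Eigenvalues of A = system poles.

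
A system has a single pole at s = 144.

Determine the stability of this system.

Pole at s = 144 is in the right half-plane. Unstable.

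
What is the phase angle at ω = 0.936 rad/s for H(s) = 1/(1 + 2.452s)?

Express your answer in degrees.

Phase = -arctan(ωτ) = -arctan(0.936 × 2.452) = -66.5°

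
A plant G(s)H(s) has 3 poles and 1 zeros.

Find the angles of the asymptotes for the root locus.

n - m = 3 - 1 = 2. Angles: θk = (2k + 1)·180°/2 = 90°, 270°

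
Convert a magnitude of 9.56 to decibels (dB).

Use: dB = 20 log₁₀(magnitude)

dB = 20 log₁₀(9.56) = 19.6 dB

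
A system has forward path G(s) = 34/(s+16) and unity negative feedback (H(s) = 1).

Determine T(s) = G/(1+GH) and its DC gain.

T(s) = G/(1+GH) = [34/(s+16)] / [1 + 34/(s+16)] = 34/(s+16+34) = 34/(s+50). DC gain = 34/50 = 0.68.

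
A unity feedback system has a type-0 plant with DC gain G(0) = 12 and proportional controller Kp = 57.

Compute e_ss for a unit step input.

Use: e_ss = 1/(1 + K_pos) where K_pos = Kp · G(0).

K_pos = Kp · G(0) = 57 × 12 = 684. e_ss = 1/(1 + 684) = 0.0015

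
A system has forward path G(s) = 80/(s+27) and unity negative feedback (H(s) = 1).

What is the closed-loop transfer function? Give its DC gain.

T(s) = G/(1+GH) = [80/(s+27)] / [1 + 80/(s+27)] = 80/(s+27+80) = 80/(s+107). DC gain = 80/107 = 0.7477.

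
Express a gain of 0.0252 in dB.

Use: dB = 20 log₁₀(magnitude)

dB = 20 log₁₀(0.0252) = -32.0 dB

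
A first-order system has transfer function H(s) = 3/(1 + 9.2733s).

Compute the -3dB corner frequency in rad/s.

Corner frequency = 1/τ = 1/9.2733 = 0.108 rad/s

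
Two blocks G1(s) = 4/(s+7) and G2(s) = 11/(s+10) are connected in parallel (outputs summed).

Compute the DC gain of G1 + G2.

Parallel: G_eq = G1 + G2. DC gain = G1(0) + G2(0) = 4/7 + 11/10 = 0.5714 + 1.1 = 1.6714.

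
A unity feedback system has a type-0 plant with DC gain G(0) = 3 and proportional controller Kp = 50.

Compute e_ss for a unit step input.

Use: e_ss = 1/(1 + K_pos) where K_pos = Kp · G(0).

K_pos = Kp · G(0) = 50 × 3 = 150. e_ss = 1/(1 + 150) = 0.0066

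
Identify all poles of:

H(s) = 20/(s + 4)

Pole is where denominator = 0: s + 4 = 0, so s = -4.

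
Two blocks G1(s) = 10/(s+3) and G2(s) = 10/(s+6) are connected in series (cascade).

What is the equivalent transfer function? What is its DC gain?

Series: multiply transfer functions. G_eq = 10/(s+3) × 10/(s+6) = 100/((s+3)(s+6)). DC gain = 100/(3×6) = 5.5556.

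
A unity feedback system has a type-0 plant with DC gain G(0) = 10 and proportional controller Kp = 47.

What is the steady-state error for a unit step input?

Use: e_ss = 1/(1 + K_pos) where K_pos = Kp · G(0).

K_pos = Kp · G(0) = 47 × 10 = 470. e_ss = 1/(1 + 470) = 0.0021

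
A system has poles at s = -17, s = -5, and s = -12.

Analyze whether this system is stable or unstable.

All poles are in the left half-plane. System is stable.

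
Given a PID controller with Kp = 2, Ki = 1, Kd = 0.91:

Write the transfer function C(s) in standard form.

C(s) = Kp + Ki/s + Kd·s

Substituting values: C(s) = 2 + 1/s + 0.91s = (0.91s² + 2s + 1)/s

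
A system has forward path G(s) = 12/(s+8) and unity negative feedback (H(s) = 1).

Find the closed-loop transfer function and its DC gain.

T(s) = G/(1+GH) = [12/(s+8)] / [1 + 12/(s+8)] = 12/(s+8+12) = 12/(s+20). DC gain = 12/20 = 0.6.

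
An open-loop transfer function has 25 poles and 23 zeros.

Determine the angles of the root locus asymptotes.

n - m = 25 - 23 = 2. Angles: θk = (2k + 1)·180°/2 = 90°, 270°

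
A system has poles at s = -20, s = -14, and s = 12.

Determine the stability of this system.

Pole(s) at s = 12 are not in the left half-plane. System is unstable.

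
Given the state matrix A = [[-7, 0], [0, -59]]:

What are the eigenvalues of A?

For diagonal matrix, eigenvalues are diagonal entries: λ₁ = -7, λ₂ = -59.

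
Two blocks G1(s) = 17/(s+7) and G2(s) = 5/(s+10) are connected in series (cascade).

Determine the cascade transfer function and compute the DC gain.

Series: multiply transfer functions. G_eq = 17/(s+7) × 5/(s+10) = 85/((s+7)(s+10)). DC gain = 85/(7×10) = 1.2143.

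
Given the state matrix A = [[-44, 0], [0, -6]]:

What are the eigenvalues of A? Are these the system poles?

For diagonal matrix, eigenvalues are diagonal entries: λ₁ = -44, λ₂ = -6. Eigenvalues of A = system poles.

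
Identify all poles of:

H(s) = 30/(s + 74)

Pole is where denominator = 0: s + 74 = 0, so s = -74.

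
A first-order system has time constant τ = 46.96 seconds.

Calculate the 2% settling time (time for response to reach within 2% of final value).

For first-order system, 2% settling time ≈ 4τ = 4 × 46.96 = 187.84 s.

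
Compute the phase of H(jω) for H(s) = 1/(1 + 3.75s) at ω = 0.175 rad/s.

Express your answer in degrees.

Phase = -arctan(ωτ) = -arctan(0.175 × 3.75) = -33.3°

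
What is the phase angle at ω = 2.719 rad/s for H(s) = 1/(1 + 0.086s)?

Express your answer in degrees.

Phase = -arctan(ωτ) = -arctan(2.719 × 0.086) = -13.2°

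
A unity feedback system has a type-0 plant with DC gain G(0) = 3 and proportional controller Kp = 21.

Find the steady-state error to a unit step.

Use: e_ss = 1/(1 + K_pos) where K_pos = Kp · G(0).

K_pos = Kp · G(0) = 21 × 3 = 63. e_ss = 1/(1 + 63) = 0.015625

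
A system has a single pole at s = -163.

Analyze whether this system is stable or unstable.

Pole at s = -163 is in the left half-plane. Stable.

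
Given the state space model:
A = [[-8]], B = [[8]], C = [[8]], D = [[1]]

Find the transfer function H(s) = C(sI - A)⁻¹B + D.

(sI - A)⁻¹ = 1/(s + 8). H(s) = 8×8/(s + 8) + 1 = (s + 72)/(s + 8).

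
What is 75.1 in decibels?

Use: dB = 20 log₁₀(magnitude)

dB = 20 log₁₀(75.1) = 37.5 dB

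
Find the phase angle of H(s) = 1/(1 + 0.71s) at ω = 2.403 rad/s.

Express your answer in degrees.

Phase = -arctan(ωτ) = -arctan(2.403 × 0.71) = -59.6°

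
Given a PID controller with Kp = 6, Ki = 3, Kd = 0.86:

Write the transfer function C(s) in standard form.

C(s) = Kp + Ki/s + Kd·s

Substituting values: C(s) = 6 + 3/s + 0.86s = (0.86s² + 6s + 3)/s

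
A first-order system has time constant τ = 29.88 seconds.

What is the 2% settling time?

For first-order system, 2% settling time ≈ 4τ = 4 × 29.88 = 119.52 s.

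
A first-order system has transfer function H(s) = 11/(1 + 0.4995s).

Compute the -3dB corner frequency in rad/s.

Corner frequency = 1/τ = 1/0.4995 = 2.002 rad/s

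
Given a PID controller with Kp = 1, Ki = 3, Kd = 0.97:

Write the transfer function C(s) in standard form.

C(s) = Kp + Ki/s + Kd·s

Substituting values: C(s) = 1 + 3/s + 0.97s = (0.97s² + s + 3)/s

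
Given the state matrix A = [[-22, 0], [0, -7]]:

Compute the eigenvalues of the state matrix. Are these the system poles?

For diagonal matrix, eigenvalues are diagonal entries: λ₁ = -22, λ₂ = -7. Eigenvalues of A = system poles.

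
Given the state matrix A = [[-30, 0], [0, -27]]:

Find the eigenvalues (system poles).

For diagonal matrix, eigenvalues are diagonal entries: λ₁ = -30, λ₂ = -27.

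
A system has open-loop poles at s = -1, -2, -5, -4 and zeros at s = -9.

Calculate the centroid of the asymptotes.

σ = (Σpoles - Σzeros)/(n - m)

σ = (Σpoles - Σzeros)/(n - m) = (-12 - (-9))/(4 - 1) = -3/3 = -1.0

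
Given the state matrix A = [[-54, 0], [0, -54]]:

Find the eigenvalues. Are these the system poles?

For diagonal matrix, eigenvalues are diagonal entries: λ₁ = -54, λ₂ = -54. Eigenvalues of A = system poles.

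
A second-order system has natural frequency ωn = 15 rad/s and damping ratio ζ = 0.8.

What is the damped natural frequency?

ωd = ωn√(1 - ζ²) = 15√(1 - 0.8²) = 9.0 rad/s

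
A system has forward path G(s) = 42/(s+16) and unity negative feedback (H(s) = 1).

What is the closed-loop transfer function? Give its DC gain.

T(s) = G/(1+GH) = [42/(s+16)] / [1 + 42/(s+16)] = 42/(s+16+42) = 42/(s+58). DC gain = 42/58 = 0.7241.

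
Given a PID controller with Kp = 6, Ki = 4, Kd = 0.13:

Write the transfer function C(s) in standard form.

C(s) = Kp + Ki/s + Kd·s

Substituting values: C(s) = 6 + 4/s + 0.13s = (0.13s² + 6s + 4)/s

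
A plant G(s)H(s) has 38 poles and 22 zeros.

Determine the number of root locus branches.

Root locus has n branches where n = number of poles = 38.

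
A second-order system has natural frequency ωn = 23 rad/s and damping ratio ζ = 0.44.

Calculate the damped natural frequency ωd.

ωd = ωn√(1 - ζ²) = 23√(1 - 0.44²) = 20.65 rad/s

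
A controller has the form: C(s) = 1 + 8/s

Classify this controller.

This is a Proportional-Integral (PI) controller.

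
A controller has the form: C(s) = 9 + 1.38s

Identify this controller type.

This is a Proportional-Derivative (PD) controller.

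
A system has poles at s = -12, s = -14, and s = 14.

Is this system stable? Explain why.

Pole(s) at s = 14 are not in the left half-plane. System is unstable.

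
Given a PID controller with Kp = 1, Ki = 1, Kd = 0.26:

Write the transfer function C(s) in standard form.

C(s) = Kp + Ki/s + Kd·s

Substituting values: C(s) = 1 + 1/s + 0.26s = (0.26s² + s + 1)/s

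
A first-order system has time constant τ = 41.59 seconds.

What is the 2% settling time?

For first-order system, 2% settling time ≈ 4τ = 4 × 41.59 = 166.36 s.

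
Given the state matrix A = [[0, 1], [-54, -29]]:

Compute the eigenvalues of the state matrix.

det(A - λI) = λ² - (-29)λ + 54 = (λ - (-2))(λ - (-27)). Eigenvalues: -2, -27.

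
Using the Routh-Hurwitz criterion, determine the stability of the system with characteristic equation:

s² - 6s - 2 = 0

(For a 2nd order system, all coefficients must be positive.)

Coefficients: 1, -6, -2. b=-6, c=-2 not positive, so system is unstable.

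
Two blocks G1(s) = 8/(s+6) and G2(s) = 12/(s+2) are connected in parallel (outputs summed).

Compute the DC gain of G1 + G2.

Parallel: G_eq = G1 + G2. DC gain = G1(0) + G2(0) = 8/6 + 12/2 = 1.3333 + 6 = 7.3333.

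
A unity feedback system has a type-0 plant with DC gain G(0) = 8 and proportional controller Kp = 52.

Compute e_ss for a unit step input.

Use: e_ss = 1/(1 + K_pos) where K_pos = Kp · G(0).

K_pos = Kp · G(0) = 52 × 8 = 416. e_ss = 1/(1 + 416) = 0.0024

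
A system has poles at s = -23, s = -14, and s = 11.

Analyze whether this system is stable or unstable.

Pole(s) at s = 11 are not in the left half-plane. System is unstable.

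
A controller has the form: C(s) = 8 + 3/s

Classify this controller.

This is a Proportional-Integral (PI) controller.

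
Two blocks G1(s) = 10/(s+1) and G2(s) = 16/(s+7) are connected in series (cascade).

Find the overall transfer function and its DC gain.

Series: multiply transfer functions. G_eq = 10/(s+1) × 16/(s+7) = 160/((s+1)(s+7)). DC gain = 160/(1×7) = 22.8571.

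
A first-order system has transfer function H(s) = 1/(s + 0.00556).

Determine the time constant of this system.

For H(s) = 1/(s + 1/τ), the pole is at -1/τ = -0.00556, so τ = 1/0.00556 = 179.9 s.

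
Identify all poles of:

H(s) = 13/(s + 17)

Pole is where denominator = 0: s + 17 = 0, so s = -17.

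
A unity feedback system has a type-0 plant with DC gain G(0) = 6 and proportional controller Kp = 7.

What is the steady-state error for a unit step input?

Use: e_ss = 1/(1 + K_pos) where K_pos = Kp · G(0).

K_pos = Kp · G(0) = 7 × 6 = 42. e_ss = 1/(1 + 42) = 0.0233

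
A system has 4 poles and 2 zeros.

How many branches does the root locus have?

Root locus has n branches where n = number of poles = 4.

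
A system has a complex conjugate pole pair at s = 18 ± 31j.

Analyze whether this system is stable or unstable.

Real part of poles is 18 (> 0, right half-plane). Unstable.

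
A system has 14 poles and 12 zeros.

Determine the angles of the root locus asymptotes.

n - m = 14 - 12 = 2. Angles: θk = (2k + 1)·180°/2 = 90°, 270°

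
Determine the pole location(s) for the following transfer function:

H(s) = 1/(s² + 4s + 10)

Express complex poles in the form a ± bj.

Discriminant = 4² - 4×1×10 = 16 - 40 = -24 < 0, so the poles are a complex conjugate pair s = (-4 ± j√24)/(2×1). Real part = -4/(2×1) = -4/2 = -2; imaginary part = ±√24/(2×1) ≈ 2.4495. Poles: s = -2 ± 2.4495j.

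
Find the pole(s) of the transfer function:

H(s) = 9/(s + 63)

Pole is where denominator = 0: s + 63 = 0, so s = -63.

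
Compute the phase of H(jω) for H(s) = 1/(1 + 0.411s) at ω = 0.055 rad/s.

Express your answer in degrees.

Phase = -arctan(ωτ) = -arctan(0.055 × 0.411) = -1.3°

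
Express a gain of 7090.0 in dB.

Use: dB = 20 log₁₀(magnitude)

dB = 20 log₁₀(7090.0) = 77.0 dB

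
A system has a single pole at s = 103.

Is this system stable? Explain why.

Pole at s = 103 is in the right half-plane. Unstable.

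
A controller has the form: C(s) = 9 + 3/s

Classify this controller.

This is a Proportional-Integral (PI) controller.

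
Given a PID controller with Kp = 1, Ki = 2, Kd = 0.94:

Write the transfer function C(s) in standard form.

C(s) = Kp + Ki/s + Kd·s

Substituting values: C(s) = 1 + 2/s + 0.94s = (0.94s² + s + 2)/s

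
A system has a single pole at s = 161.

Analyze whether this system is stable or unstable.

Pole at s = 161 is in the right half-plane. Unstable.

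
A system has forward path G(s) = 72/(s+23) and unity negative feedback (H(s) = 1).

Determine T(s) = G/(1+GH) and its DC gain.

T(s) = G/(1+GH) = [72/(s+23)] / [1 + 72/(s+23)] = 72/(s+23+72) = 72/(s+95). DC gain = 72/95 = 0.7579.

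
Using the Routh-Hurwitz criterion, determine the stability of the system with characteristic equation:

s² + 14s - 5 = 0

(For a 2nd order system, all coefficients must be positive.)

Coefficients: 1, 14, -5. c=-5 not positive, so system is unstable.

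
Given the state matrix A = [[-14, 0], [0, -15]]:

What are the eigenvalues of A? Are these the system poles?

For diagonal matrix, eigenvalues are diagonal entries: λ₁ = -14, λ₂ = -15. Eigenvalues of A = system poles.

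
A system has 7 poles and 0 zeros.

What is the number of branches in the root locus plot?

Root locus has n branches where n = number of poles = 7.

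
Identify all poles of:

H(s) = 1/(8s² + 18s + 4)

Discriminant = 18² - 4×8×4 = 324 - 128 = 196 > 0, so two distinct real poles. Using quadratic formula: s = (-18 ± √196)/(2×8) = (-18 ± √196)/16, with √196 = 14. s₁ = -4/16 = -0.25, s₂ = -32/16 = -2. Poles: s₁ = -0.25, s₂ = -2.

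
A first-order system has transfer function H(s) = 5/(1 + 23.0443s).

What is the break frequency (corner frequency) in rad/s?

Corner frequency = 1/τ = 1/23.0443 = 0.043 rad/s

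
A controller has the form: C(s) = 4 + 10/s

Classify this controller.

This is a Proportional-Integral (PI) controller.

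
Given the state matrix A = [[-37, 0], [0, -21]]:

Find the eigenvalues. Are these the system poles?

For diagonal matrix, eigenvalues are diagonal entries: λ₁ = -37, λ₂ = -21. Eigenvalues of A = system poles.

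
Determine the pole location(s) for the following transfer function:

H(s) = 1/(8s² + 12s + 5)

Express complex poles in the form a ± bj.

Discriminant = 12² - 4×8×5 = 144 - 160 = -16 < 0, so the poles are a complex conjugate pair s = (-12 ± j√16)/(2×8). Real part = -12/(2×8) = -12/16 = -0.75; imaginary part = ±√16/(2×8) = 4/16 = 0.25. Poles: s = -0.75 ± 0.25j.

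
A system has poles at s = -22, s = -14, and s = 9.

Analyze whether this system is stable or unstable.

Pole(s) at s = 9 are not in the left half-plane. System is unstable.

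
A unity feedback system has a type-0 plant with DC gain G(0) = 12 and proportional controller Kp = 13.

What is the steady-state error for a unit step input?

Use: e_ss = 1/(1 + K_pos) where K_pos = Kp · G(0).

K_pos = Kp · G(0) = 13 × 12 = 156. e_ss = 1/(1 + 156) = 0.0064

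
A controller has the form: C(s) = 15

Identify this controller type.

This is a Proportional (P) controller.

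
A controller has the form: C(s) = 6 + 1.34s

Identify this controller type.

This is a Proportional-Derivative (PD) controller.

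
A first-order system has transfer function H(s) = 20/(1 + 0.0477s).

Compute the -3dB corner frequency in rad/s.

Corner frequency = 1/τ = 1/0.0477 = 20.964 rad/s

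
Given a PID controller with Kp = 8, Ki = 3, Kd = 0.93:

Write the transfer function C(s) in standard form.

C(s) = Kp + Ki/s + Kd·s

Substituting values: C(s) = 8 + 3/s + 0.93s = (0.93s² + 8s + 3)/s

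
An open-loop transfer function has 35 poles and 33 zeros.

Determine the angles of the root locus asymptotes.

n - m = 35 - 33 = 2. Angles: θk = (2k + 1)·180°/2 = 90°, 270°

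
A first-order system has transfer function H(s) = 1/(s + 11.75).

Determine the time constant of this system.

For H(s) = 1/(s + 1/τ), the pole is at -1/τ = -11.75, so τ = 1/11.75 = 0.0851 s.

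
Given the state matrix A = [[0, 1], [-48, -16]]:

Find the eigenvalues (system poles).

det(A - λI) = λ² - (-16)λ + 48 = (λ - (-12))(λ - (-4)). Eigenvalues: -12, -4.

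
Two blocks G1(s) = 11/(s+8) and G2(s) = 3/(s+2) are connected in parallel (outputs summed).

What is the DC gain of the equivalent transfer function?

Parallel: G_eq = G1 + G2. DC gain = G1(0) + G2(0) = 11/8 + 3/2 = 1.375 + 1.5 = 2.875.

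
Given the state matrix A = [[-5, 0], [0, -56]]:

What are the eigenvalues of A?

For diagonal matrix, eigenvalues are diagonal entries: λ₁ = -5, λ₂ = -56.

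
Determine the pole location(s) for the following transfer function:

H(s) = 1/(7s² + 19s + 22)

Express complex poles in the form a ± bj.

Discriminant = 19² - 4×7×22 = 361 - 616 = -255 < 0, so the poles are a complex conjugate pair s = (-19 ± j√255)/(2×7). Real part = -19/(2×7) = -19/14 ≈ -1.3571; imaginary part = ±√255/(2×7) ≈ 1.1406. Poles: s = -1.3571 ± 1.1406j.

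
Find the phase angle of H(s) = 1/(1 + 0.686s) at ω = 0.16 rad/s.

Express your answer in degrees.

Phase = -arctan(ωτ) = -arctan(0.16 × 0.686) = -6.3°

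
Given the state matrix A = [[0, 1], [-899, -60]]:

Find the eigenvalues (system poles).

det(A - λI) = λ² - (-60)λ + 899 = (λ - (-31))(λ - (-29)). Eigenvalues: -31, -29.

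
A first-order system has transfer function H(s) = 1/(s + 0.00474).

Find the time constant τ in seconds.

For H(s) = 1/(s + 1/τ), the pole is at -1/τ = -0.00474, so τ = 1/0.00474 = 211 s.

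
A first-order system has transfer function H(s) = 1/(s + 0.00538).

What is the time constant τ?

For H(s) = 1/(s + 1/τ), the pole is at -1/τ = -0.00538, so τ = 1/0.00538 = 185.9 s.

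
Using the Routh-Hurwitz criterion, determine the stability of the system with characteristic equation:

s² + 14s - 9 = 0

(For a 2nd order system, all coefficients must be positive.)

Coefficients: 1, 14, -9. c=-9 not positive, so system is unstable.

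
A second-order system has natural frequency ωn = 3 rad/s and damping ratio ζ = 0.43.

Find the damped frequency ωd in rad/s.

ωd = ωn√(1 - ζ²) = 3√(1 - 0.43²) = 2.71 rad/s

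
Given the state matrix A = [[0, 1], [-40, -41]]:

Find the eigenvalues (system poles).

det(A - λI) = λ² - (-41)λ + 40 = (λ - (-1))(λ - (-40)). Eigenvalues: -1, -40.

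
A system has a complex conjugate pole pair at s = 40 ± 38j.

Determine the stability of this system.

Real part of poles is 40 (> 0, right half-plane). Unstable.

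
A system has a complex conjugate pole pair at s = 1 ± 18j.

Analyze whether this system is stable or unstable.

Real part of poles is 1 (> 0, right half-plane). Unstable.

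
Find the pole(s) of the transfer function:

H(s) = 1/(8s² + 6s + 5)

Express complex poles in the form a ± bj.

Discriminant = 6² - 4×8×5 = 36 - 160 = -124 < 0, so the poles are a complex conjugate pair s = (-6 ± j√124)/(2×8). Real part = -6/(2×8) = -6/16 = -0.375; imaginary part = ±√124/(2×8) ≈ 0.6960. Poles: s = -0.375 ± 0.6960j.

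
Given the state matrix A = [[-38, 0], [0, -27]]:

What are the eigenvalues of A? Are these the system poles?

For diagonal matrix, eigenvalues are diagonal entries: λ₁ = -38, λ₂ = -27. Eigenvalues of A = system poles.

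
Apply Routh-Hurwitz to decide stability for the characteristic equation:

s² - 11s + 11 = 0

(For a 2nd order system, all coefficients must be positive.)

Coefficients: 1, -11, 11. b=-11 not positive, so system is unstable.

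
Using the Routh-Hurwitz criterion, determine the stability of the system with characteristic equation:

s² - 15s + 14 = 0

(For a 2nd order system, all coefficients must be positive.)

Coefficients: 1, -15, 14. b=-15 not positive, so system is unstable.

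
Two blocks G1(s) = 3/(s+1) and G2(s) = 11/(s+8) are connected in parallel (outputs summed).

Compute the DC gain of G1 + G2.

Parallel: G_eq = G1 + G2. DC gain = G1(0) + G2(0) = 3/1 + 11/8 = 3 + 1.375 = 4.375.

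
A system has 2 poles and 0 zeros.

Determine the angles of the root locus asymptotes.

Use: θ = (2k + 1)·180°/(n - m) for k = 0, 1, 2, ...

n - m = 2 - 0 = 2. Angles: θk = (2k + 1)·180°/2 = 90°, 270°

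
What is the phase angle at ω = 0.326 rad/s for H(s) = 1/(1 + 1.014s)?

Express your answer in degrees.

Phase = -arctan(ωτ) = -arctan(0.326 × 1.014) = -18.3°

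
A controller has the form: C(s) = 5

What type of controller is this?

This is a Proportional (P) controller.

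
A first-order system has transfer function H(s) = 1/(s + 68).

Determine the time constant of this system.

For H(s) = 1/(s + 1/τ), the pole is at -1/τ = -68, so τ = 1/68 = 0.0147 s.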